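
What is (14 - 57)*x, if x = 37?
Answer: -1591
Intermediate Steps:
(14 - 57)*x = (14 - 57)*37 = -43*37 = -1591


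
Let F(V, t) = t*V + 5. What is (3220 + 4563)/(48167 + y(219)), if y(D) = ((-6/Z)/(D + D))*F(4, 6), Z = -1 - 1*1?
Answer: 1136318/7032411 ≈ 0.16158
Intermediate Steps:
F(V, t) = 5 + V*t (F(V, t) = V*t + 5 = 5 + V*t)
Z = -2 (Z = -1 - 1 = -2)
y(D) = 87/(2*D) (y(D) = ((-6/(-2))/(D + D))*(5 + 4*6) = ((-6*(-½))/((2*D)))*(5 + 24) = (3*(1/(2*D)))*29 = (3/(2*D))*29 = 87/(2*D))
(3220 + 4563)/(48167 + y(219)) = (3220 + 4563)/(48167 + (87/2)/219) = 7783/(48167 + (87/2)*(1/219)) = 7783/(48167 + 29/146) = 7783/(7032411/146) = 7783*(146/7032411) = 1136318/7032411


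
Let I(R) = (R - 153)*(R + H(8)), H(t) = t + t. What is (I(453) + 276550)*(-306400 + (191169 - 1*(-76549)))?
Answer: -16140064500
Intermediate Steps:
H(t) = 2*t
I(R) = (-153 + R)*(16 + R) (I(R) = (R - 153)*(R + 2*8) = (-153 + R)*(R + 16) = (-153 + R)*(16 + R))
(I(453) + 276550)*(-306400 + (191169 - 1*(-76549))) = ((-2448 + 453**2 - 137*453) + 276550)*(-306400 + (191169 - 1*(-76549))) = ((-2448 + 205209 - 62061) + 276550)*(-306400 + (191169 + 76549)) = (140700 + 276550)*(-306400 + 267718) = 417250*(-38682) = -16140064500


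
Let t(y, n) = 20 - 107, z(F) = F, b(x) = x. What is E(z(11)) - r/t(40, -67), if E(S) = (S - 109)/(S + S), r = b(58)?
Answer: -125/33 ≈ -3.7879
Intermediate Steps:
t(y, n) = -87
r = 58
E(S) = (-109 + S)/(2*S) (E(S) = (-109 + S)/((2*S)) = (-109 + S)*(1/(2*S)) = (-109 + S)/(2*S))
E(z(11)) - r/t(40, -67) = (1/2)*(-109 + 11)/11 - 58/(-87) = (1/2)*(1/11)*(-98) - 58*(-1)/87 = -49/11 - 1*(-2/3) = -49/11 + 2/3 = -125/33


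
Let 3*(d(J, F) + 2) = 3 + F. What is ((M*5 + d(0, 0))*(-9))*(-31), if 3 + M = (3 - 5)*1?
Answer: -7254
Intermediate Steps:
d(J, F) = -1 + F/3 (d(J, F) = -2 + (3 + F)/3 = -2 + (1 + F/3) = -1 + F/3)
M = -5 (M = -3 + (3 - 5)*1 = -3 - 2*1 = -3 - 2 = -5)
((M*5 + d(0, 0))*(-9))*(-31) = ((-5*5 + (-1 + (1/3)*0))*(-9))*(-31) = ((-25 + (-1 + 0))*(-9))*(-31) = ((-25 - 1)*(-9))*(-31) = -26*(-9)*(-31) = 234*(-31) = -7254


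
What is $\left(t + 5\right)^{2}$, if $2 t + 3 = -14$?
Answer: $\frac{49}{4} \approx 12.25$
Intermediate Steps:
$t = - \frac{17}{2}$ ($t = - \frac{3}{2} + \frac{1}{2} \left(-14\right) = - \frac{3}{2} - 7 = - \frac{17}{2} \approx -8.5$)
$\left(t + 5\right)^{2} = \left(- \frac{17}{2} + 5\right)^{2} = \left(- \frac{7}{2}\right)^{2} = \frac{49}{4}$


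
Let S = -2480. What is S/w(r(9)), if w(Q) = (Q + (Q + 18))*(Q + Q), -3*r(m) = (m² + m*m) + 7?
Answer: -2790/11999 ≈ -0.23252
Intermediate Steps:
r(m) = -7/3 - 2*m²/3 (r(m) = -((m² + m*m) + 7)/3 = -((m² + m²) + 7)/3 = -(2*m² + 7)/3 = -(7 + 2*m²)/3 = -7/3 - 2*m²/3)
w(Q) = 2*Q*(18 + 2*Q) (w(Q) = (Q + (18 + Q))*(2*Q) = (18 + 2*Q)*(2*Q) = 2*Q*(18 + 2*Q))
S/w(r(9)) = -2480*1/(4*(9 + (-7/3 - ⅔*9²))*(-7/3 - ⅔*9²)) = -2480*1/(4*(9 + (-7/3 - ⅔*81))*(-7/3 - ⅔*81)) = -2480*1/(4*(9 + (-7/3 - 54))*(-7/3 - 54)) = -2480*(-3/(676*(9 - 169/3))) = -2480/(4*(-169/3)*(-142/3)) = -2480/95992/9 = -2480*9/95992 = -2790/11999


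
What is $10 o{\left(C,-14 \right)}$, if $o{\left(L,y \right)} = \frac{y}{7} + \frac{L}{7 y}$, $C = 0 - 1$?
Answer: $- \frac{975}{49} \approx -19.898$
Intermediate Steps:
$C = -1$ ($C = 0 - 1 = -1$)
$o{\left(L,y \right)} = \frac{y}{7} + \frac{L}{7 y}$ ($o{\left(L,y \right)} = y \frac{1}{7} + L \frac{1}{7 y} = \frac{y}{7} + \frac{L}{7 y}$)
$10 o{\left(C,-14 \right)} = 10 \frac{-1 + \left(-14\right)^{2}}{7 \left(-14\right)} = 10 \cdot \frac{1}{7} \left(- \frac{1}{14}\right) \left(-1 + 196\right) = 10 \cdot \frac{1}{7} \left(- \frac{1}{14}\right) 195 = 10 \left(- \frac{195}{98}\right) = - \frac{975}{49}$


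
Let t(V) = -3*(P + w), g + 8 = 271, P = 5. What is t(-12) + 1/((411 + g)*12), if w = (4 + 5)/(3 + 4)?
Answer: -1067609/56616 ≈ -18.857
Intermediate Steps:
g = 263 (g = -8 + 271 = 263)
w = 9/7 ≈ 1.2857
t(V) = -132/7 (t(V) = -3*(5 + 9/7) = -3*44/7 = -132/7)
t(-12) + 1/((411 + g)*12) = -132/7 + 1/((411 + 263)*12) = -132/7 + (1/12)/674 = -132/7 + (1/674)*(1/12) = -132/7 + 1/8088 = -1067609/56616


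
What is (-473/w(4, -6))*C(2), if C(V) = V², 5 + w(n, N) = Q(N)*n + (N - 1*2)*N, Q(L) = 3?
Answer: -172/5 ≈ -34.400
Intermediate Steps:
w(n, N) = -5 + 3*n + N*(-2 + N) (w(n, N) = -5 + (3*n + (N - 1*2)*N) = -5 + (3*n + (N - 2)*N) = -5 + (3*n + (-2 + N)*N) = -5 + (3*n + N*(-2 + N)) = -5 + 3*n + N*(-2 + N))
(-473/w(4, -6))*C(2) = -473/(-5 + (-6)² - 2*(-6) + 3*4)*2² = -473/(-5 + 36 + 12 + 12)*4 = -473/55*4 = -11*43/55*4 = -43/5*4 = -172/5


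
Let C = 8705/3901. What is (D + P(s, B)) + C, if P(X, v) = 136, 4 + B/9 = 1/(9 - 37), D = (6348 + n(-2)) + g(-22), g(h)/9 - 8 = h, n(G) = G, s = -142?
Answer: 24803461/3901 ≈ 6358.2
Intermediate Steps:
g(h) = 72 + 9*h
D = 6220 (D = (6348 - 2) + (72 + 9*(-22)) = 6346 + (72 - 198) = 6346 - 126 = 6220)
B = -1017/28 (B = -36 + 9/(9 - 37) = -36 + 9/(-28) = -36 + 9*(-1/28) = -36 - 9/28 = -1017/28 ≈ -36.321)
C = 8705/3901 (C = 8705*(1/3901) = 8705/3901 ≈ 2.2315)
(D + P(s, B)) + C = (6220 + 136) + 8705/3901 = 6356 + 8705/3901 = 24803461/3901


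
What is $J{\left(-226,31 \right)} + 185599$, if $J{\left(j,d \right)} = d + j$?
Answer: $185404$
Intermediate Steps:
$J{\left(-226,31 \right)} + 185599 = \left(31 - 226\right) + 185599 = -195 + 185599 = 185404$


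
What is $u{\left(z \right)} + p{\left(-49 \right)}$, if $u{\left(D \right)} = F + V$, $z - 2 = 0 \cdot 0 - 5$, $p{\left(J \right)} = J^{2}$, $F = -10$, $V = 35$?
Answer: $2426$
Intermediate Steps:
$z = -3$ ($z = 2 + \left(0 \cdot 0 - 5\right) = 2 + \left(0 - 5\right) = 2 - 5 = -3$)
$u{\left(D \right)} = 25$ ($u{\left(D \right)} = -10 + 35 = 25$)
$u{\left(z \right)} + p{\left(-49 \right)} = 25 + \left(-49\right)^{2} = 25 + 2401 = 2426$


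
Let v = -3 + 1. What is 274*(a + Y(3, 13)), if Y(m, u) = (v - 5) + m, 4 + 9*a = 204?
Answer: 44936/9 ≈ 4992.9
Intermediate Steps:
a = 200/9 (a = -4/9 + (⅑)*204 = -4/9 + 68/3 = 200/9 ≈ 22.222)
v = -2
Y(m, u) = -7 + m (Y(m, u) = (-2 - 5) + m = -7 + m)
274*(a + Y(3, 13)) = 274*(200/9 + (-7 + 3)) = 274*(200/9 - 4) = 274*(164/9) = 44936/9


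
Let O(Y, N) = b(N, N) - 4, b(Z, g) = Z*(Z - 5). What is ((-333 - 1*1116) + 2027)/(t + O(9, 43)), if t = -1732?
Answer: -17/3 ≈ -5.6667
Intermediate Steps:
b(Z, g) = Z*(-5 + Z)
O(Y, N) = -4 + N*(-5 + N) (O(Y, N) = N*(-5 + N) - 4 = -4 + N*(-5 + N))
((-333 - 1*1116) + 2027)/(t + O(9, 43)) = ((-333 - 1*1116) + 2027)/(-1732 + (-4 + 43*(-5 + 43))) = ((-333 - 1116) + 2027)/(-1732 + (-4 + 43*38)) = (-1449 + 2027)/(-1732 + (-4 + 1634)) = 578/(-1732 + 1630) = 578/(-102) = 578*(-1/102) = -17/3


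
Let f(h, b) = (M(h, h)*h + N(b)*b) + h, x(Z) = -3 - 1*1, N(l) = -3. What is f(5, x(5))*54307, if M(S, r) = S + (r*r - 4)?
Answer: 7983129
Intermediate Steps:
M(S, r) = -4 + S + r**2 (M(S, r) = S + (r**2 - 4) = S + (-4 + r**2) = -4 + S + r**2)
x(Z) = -4 (x(Z) = -3 - 1 = -4)
f(h, b) = h - 3*b + h*(-4 + h + h**2) (f(h, b) = ((-4 + h + h**2)*h - 3*b) + h = (h*(-4 + h + h**2) - 3*b) + h = (-3*b + h*(-4 + h + h**2)) + h = h - 3*b + h*(-4 + h + h**2))
f(5, x(5))*54307 = (5 - 3*(-4) + 5*(-4 + 5 + 5**2))*54307 = (5 + 12 + 5*(-4 + 5 + 25))*54307 = (5 + 12 + 5*26)*54307 = (5 + 12 + 130)*54307 = 147*54307 = 7983129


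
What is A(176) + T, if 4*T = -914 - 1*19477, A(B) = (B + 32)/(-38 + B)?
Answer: -1406563/276 ≈ -5096.2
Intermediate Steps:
A(B) = (32 + B)/(-38 + B)
T = -20391/4 (T = (-914 - 1*19477)/4 = (-914 - 19477)/4 = (¼)*(-20391) = -20391/4 ≈ -5097.8)
A(176) + T = (32 + 176)/(-38 + 176) - 20391/4 = 208/138 - 20391/4 = (1/138)*208 - 20391/4 = 104/69 - 20391/4 = -1406563/276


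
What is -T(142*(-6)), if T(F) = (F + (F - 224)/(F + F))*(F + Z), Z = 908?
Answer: 10155124/213 ≈ 47677.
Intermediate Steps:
T(F) = (908 + F)*(F + (-224 + F)/(2*F)) (T(F) = (F + (F - 224)/(F + F))*(F + 908) = (F + (-224 + F)/((2*F)))*(908 + F) = (F + (-224 + F)*(1/(2*F)))*(908 + F) = (F + (-224 + F)/(2*F))*(908 + F) = (908 + F)*(F + (-224 + F)/(2*F)))
-T(142*(-6)) = -(342 + (142*(-6))² - 101696/(142*(-6)) + 1817*(142*(-6))/2) = -(342 + (-852)² - 101696/(-852) + (1817/2)*(-852)) = -(342 + 725904 - 101696*(-1/852) - 774042) = -(342 + 725904 + 25424/213 - 774042) = -1*(-10155124/213) = 10155124/213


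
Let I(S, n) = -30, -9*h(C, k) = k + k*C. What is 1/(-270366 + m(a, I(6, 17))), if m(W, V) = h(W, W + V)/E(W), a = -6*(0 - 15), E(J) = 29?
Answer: -87/23523662 ≈ -3.6984e-6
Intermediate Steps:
h(C, k) = -k/9 - C*k/9 (h(C, k) = -(k + k*C)/9 = -(k + C*k)/9 = -k/9 - C*k/9)
a = 90 (a = -6*(-15) = 90)
m(W, V) = -(1 + W)*(V + W)/261 (m(W, V) = -(W + V)*(1 + W)/9/29 = -(V + W)*(1 + W)/9*(1/29) = -(1 + W)*(V + W)/9*(1/29) = -(1 + W)*(V + W)/261)
1/(-270366 + m(a, I(6, 17))) = 1/(-270366 - (1 + 90)*(-30 + 90)/261) = 1/(-270366 - 1/261*91*60) = 1/(-270366 - 1820/87) = 1/(-23523662/87) = -87/23523662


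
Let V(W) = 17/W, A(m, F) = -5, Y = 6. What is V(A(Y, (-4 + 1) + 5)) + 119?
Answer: 578/5 ≈ 115.60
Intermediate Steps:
V(A(Y, (-4 + 1) + 5)) + 119 = 17/(-5) + 119 = 17*(-⅕) + 119 = -17/5 + 119 = 578/5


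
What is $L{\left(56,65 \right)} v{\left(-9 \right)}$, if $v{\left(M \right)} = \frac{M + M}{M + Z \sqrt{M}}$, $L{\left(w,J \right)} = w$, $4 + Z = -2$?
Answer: $\frac{112}{5} - \frac{224 i}{5} \approx 22.4 - 44.8 i$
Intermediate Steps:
$Z = -6$ ($Z = -4 - 2 = -6$)
$v{\left(M \right)} = \frac{2 M}{M - 6 \sqrt{M}}$ ($v{\left(M \right)} = \frac{M + M}{M - 6 \sqrt{M}} = \frac{2 M}{M - 6 \sqrt{M}}$)
$L{\left(56,65 \right)} v{\left(-9 \right)} = 56 \cdot 2 \left(-9\right) \frac{1}{-9 - 6 \sqrt{-9}} = 56 \cdot 2 \left(-9\right) \frac{1}{-9 - 6 \cdot 3 i} = 56 \cdot 2 \left(-9\right) \frac{1}{-9 - 18 i} = 56 \cdot 2 \left(-9\right) \frac{-9 + 18 i}{405} = 56 \left(\frac{2}{5} - \frac{4 i}{5}\right) = \frac{112}{5} - \frac{224 i}{5}$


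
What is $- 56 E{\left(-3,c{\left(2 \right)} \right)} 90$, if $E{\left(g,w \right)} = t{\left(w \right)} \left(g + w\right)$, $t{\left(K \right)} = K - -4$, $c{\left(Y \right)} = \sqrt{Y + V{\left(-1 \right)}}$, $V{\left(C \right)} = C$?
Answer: $50400$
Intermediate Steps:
$c{\left(Y \right)} = \sqrt{-1 + Y}$ ($c{\left(Y \right)} = \sqrt{Y - 1} = \sqrt{-1 + Y}$)
$t{\left(K \right)} = 4 + K$ ($t{\left(K \right)} = K + 4 = 4 + K$)
$E{\left(g,w \right)} = \left(4 + w\right) \left(g + w\right)$
$- 56 E{\left(-3,c{\left(2 \right)} \right)} 90 = - 56 \left(4 + \sqrt{-1 + 2}\right) \left(-3 + \sqrt{-1 + 2}\right) 90 = - 56 \left(4 + \sqrt{1}\right) \left(-3 + \sqrt{1}\right) 90 = - 56 \left(4 + 1\right) \left(-3 + 1\right) 90 = - 56 \cdot 5 \left(-2\right) 90 = \left(-56\right) \left(-10\right) 90 = 560 \cdot 90 = 50400$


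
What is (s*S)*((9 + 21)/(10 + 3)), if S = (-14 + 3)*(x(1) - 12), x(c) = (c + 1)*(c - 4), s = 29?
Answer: 172260/13 ≈ 13251.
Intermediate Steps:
x(c) = (1 + c)*(-4 + c)
S = 198 (S = (-14 + 3)*((-4 + 1² - 3*1) - 12) = -11*((-4 + 1 - 3) - 12) = -11*(-6 - 12) = -11*(-18) = 198)
(s*S)*((9 + 21)/(10 + 3)) = (29*198)*((9 + 21)/(10 + 3)) = 5742*(30/13) = 172260/13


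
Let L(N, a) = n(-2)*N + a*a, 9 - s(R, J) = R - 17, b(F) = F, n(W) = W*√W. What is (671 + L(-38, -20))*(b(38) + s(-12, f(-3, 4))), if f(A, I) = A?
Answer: 81396 + 5776*I*√2 ≈ 81396.0 + 8168.5*I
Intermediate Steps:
n(W) = W^(3/2)
s(R, J) = 26 - R (s(R, J) = 9 - (R - 17) = 9 - (-17 + R) = 9 + (17 - R) = 26 - R)
L(N, a) = a² - 2*I*N*√2 (L(N, a) = (-2)^(3/2)*N + a*a = (-2*I*√2)*N + a² = -2*I*N*√2 + a² = a² - 2*I*N*√2)
(671 + L(-38, -20))*(b(38) + s(-12, f(-3, 4))) = (671 + ((-20)² - 2*I*(-38)*√2))*(38 + (26 - 1*(-12))) = (671 + (400 + 76*I*√2))*(38 + (26 + 12)) = (1071 + 76*I*√2)*(38 + 38) = (1071 + 76*I*√2)*76 = 81396 + 5776*I*√2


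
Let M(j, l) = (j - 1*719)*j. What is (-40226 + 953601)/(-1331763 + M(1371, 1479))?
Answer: -913375/437871 ≈ -2.0859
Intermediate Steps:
M(j, l) = j*(-719 + j) (M(j, l) = (j - 719)*j = (-719 + j)*j = j*(-719 + j))
(-40226 + 953601)/(-1331763 + M(1371, 1479)) = (-40226 + 953601)/(-1331763 + 1371*(-719 + 1371)) = 913375/(-1331763 + 1371*652) = 913375/(-1331763 + 893892) = 913375/(-437871) = 913375*(-1/437871) = -913375/437871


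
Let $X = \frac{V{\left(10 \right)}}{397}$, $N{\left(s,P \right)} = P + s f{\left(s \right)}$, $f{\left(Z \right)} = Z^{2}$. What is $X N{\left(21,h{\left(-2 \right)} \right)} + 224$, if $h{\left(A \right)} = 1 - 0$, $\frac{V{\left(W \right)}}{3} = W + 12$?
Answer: $\frac{700220}{397} \approx 1763.8$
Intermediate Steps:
$V{\left(W \right)} = 36 + 3 W$ ($V{\left(W \right)} = 3 \left(W + 12\right) = 3 \left(12 + W\right) = 36 + 3 W$)
$h{\left(A \right)} = 1$ ($h{\left(A \right)} = 1 + 0 = 1$)
$N{\left(s,P \right)} = P + s^{3}$ ($N{\left(s,P \right)} = P + s s^{2} = P + s^{3}$)
$X = \frac{66}{397}$ ($X = \frac{36 + 3 \cdot 10}{397} = \left(36 + 30\right) \frac{1}{397} = 66 \cdot \frac{1}{397} = \frac{66}{397} \approx 0.16625$)
$X N{\left(21,h{\left(-2 \right)} \right)} + 224 = \frac{66 \left(1 + 21^{3}\right)}{397} + 224 = \frac{66 \left(1 + 9261\right)}{397} + 224 = \frac{66}{397} \cdot 9262 + 224 = \frac{611292}{397} + 224 = \frac{700220}{397}$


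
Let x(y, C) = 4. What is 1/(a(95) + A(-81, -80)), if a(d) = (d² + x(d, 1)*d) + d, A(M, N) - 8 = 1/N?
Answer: 80/760639 ≈ 0.00010517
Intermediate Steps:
A(M, N) = 8 + 1/N
a(d) = d² + 5*d (a(d) = (d² + 4*d) + d = d² + 5*d)
1/(a(95) + A(-81, -80)) = 1/(95*(5 + 95) + (8 + 1/(-80))) = 1/(95*100 + (8 - 1/80)) = 1/(9500 + 639/80) = 1/(760639/80) = 80/760639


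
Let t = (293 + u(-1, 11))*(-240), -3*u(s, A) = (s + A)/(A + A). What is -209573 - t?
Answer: -1532183/11 ≈ -1.3929e+5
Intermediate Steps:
u(s, A) = -(A + s)/(6*A) (u(s, A) = -(s + A)/(3*(A + A)) = -(A + s)/(3*(2*A)) = -(A + s)*1/(2*A)/3 = -(A + s)/(6*A))
t = -773120/11 (t = (293 + (⅙)*(-1*11 - 1*(-1))/11)*(-240) = (293 + (⅙)*(1/11)*(-11 + 1))*(-240) = (293 + (⅙)*(1/11)*(-10))*(-240) = (293 - 5/33)*(-240) = (9664/33)*(-240) = -773120/11 ≈ -70284.)
-209573 - t = -209573 - 1*(-773120/11) = -209573 + 773120/11 = -1532183/11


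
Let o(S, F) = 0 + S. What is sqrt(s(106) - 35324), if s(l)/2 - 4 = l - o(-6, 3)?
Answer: 2*I*sqrt(8773) ≈ 187.33*I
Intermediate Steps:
o(S, F) = S
s(l) = 20 + 2*l (s(l) = 8 + 2*(l - 1*(-6)) = 8 + 2*(l + 6) = 8 + 2*(6 + l) = 8 + (12 + 2*l) = 20 + 2*l)
sqrt(s(106) - 35324) = sqrt((20 + 2*106) - 35324) = sqrt((20 + 212) - 35324) = sqrt(232 - 35324) = sqrt(-35092) = 2*I*sqrt(8773)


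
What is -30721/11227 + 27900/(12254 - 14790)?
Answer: -97785439/7117918 ≈ -13.738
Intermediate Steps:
-30721/11227 + 27900/(12254 - 14790) = -30721*1/11227 + 27900/(-2536) = -30721/11227 + 27900*(-1/2536) = -30721/11227 - 6975/634 = -97785439/7117918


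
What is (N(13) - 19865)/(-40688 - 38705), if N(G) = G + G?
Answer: 19839/79393 ≈ 0.24988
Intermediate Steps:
N(G) = 2*G
(N(13) - 19865)/(-40688 - 38705) = (2*13 - 19865)/(-40688 - 38705) = (26 - 19865)/(-79393) = -19839*(-1/79393) = 19839/79393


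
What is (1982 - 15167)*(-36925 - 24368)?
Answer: 808148205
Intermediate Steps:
(1982 - 15167)*(-36925 - 24368) = -13185*(-61293) = 808148205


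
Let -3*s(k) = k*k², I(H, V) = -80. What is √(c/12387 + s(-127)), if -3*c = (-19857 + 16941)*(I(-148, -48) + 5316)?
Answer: √104829481491213/12387 ≈ 826.56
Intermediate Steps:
c = 5089392 (c = -(-19857 + 16941)*(-80 + 5316)/3 = -(-972)*5236 = -⅓*(-15268176) = 5089392)
s(k) = -k³/3 (s(k) = -k*k²/3 = -k³/3)
√(c/12387 + s(-127)) = √(5089392/12387 - ⅓*(-127)³) = √(5089392*(1/12387) - ⅓*(-2048383)) = √(1696464/4129 + 2048383/3) = √(8462862799/12387) = √104829481491213/12387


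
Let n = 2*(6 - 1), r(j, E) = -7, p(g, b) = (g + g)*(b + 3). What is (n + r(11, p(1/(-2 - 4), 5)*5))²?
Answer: 9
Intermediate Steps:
p(g, b) = 2*g*(3 + b) (p(g, b) = (2*g)*(3 + b) = 2*g*(3 + b))
n = 10 (n = 2*5 = 10)
(n + r(11, p(1/(-2 - 4), 5)*5))² = (10 - 7)² = 3² = 9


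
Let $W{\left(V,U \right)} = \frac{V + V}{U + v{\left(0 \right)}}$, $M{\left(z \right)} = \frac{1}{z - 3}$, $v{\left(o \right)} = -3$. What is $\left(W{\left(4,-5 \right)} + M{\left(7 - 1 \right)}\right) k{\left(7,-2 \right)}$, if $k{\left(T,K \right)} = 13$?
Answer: $- \frac{26}{3} \approx -8.6667$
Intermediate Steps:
$M{\left(z \right)} = \frac{1}{-3 + z}$
$W{\left(V,U \right)} = \frac{2 V}{-3 + U}$ ($W{\left(V,U \right)} = \frac{V + V}{U - 3} = \frac{2 V}{-3 + U}$)
$\left(W{\left(4,-5 \right)} + M{\left(7 - 1 \right)}\right) k{\left(7,-2 \right)} = \left(2 \cdot 4 \frac{1}{-3 - 5} + \frac{1}{-3 + \left(7 - 1\right)}\right) 13 = \left(2 \cdot 4 \frac{1}{-8} + \frac{1}{-3 + 6}\right) 13 = \left(2 \cdot 4 \left(- \frac{1}{8}\right) + \frac{1}{3}\right) 13 = \left(-1 + \frac{1}{3}\right) 13 = \left(- \frac{2}{3}\right) 13 = - \frac{26}{3}$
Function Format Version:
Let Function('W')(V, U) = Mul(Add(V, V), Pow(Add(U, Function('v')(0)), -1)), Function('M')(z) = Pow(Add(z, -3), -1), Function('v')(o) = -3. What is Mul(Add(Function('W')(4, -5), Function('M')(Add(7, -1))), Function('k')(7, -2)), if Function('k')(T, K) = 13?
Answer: Rational(-26, 3) ≈ -8.6667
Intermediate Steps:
Function('M')(z) = Pow(Add(-3, z), -1)
Function('W')(V, U) = Mul(2, V, Pow(Add(-3, U), -1)) (Function('W')(V, U) = Mul(Add(V, V), Pow(Add(U, -3), -1)) = Mul(Mul(2, V), Pow(Add(-3, U), -1)) = Mul(2, V, Pow(Add(-3, U), -1)))
Mul(Add(Function('W')(4, -5), Function('M')(Add(7, -1))), Function('k')(7, -2)) = Mul(Add(Mul(2, 4, Pow(Add(-3, -5), -1)), Pow(Add(-3, Add(7, -1)), -1)), 13) = Mul(Add(Mul(2, 4, Pow(-8, -1)), Pow(Add(-3, 6), -1)), 13) = Mul(Add(Mul(2, 4, Rational(-1, 8)), Pow(3, -1)), 13) = Mul(Add(-1, Rational(1, 3)), 13) = Mul(Rational(-2, 3), 13) = Rational(-26, 3)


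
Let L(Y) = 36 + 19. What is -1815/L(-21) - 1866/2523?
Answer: -28375/841 ≈ -33.740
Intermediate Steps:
L(Y) = 55
-1815/L(-21) - 1866/2523 = -1815/55 - 1866/2523 = -1815*1/55 - 1866*1/2523 = -33 - 622/841 = -28375/841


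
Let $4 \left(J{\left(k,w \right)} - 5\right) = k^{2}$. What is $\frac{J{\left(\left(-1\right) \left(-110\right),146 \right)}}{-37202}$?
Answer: $- \frac{1515}{18601} \approx -0.081447$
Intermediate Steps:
$J{\left(k,w \right)} = 5 + \frac{k^{2}}{4}$
$\frac{J{\left(\left(-1\right) \left(-110\right),146 \right)}}{-37202} = \frac{5 + \frac{\left(\left(-1\right) \left(-110\right)\right)^{2}}{4}}{-37202} = \left(5 + \frac{110^{2}}{4}\right) \left(- \frac{1}{37202}\right) = \left(5 + \frac{1}{4} \cdot 12100\right) \left(- \frac{1}{37202}\right) = \left(5 + 3025\right) \left(- \frac{1}{37202}\right) = 3030 \left(- \frac{1}{37202}\right) = - \frac{1515}{18601}$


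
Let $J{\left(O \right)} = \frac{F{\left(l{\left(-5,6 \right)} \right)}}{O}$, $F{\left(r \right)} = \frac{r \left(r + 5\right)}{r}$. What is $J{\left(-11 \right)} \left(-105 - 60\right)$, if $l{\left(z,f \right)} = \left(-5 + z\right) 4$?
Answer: $-525$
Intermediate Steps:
$l{\left(z,f \right)} = -20 + 4 z$
$F{\left(r \right)} = 5 + r$ ($F{\left(r \right)} = \frac{r \left(5 + r\right)}{r} = 5 + r$)
$J{\left(O \right)} = - \frac{35}{O}$ ($J{\left(O \right)} = \frac{5 + \left(-20 + 4 \left(-5\right)\right)}{O} = \frac{5 - 40}{O} = - \frac{35}{O}$)
$J{\left(-11 \right)} \left(-105 - 60\right) = - \frac{35}{-11} \left(-105 - 60\right) = \left(-35\right) \left(- \frac{1}{11}\right) \left(-165\right) = \frac{35}{11} \left(-165\right) = -525$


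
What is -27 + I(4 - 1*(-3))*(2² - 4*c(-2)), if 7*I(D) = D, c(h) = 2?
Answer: -31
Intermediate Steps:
I(D) = D/7
-27 + I(4 - 1*(-3))*(2² - 4*c(-2)) = -27 + ((4 - 1*(-3))/7)*(2² - 4*2) = -27 + ((4 + 3)/7)*(4 - 8) = -27 + ((⅐)*7)*(-4) = -27 + 1*(-4) = -27 - 4 = -31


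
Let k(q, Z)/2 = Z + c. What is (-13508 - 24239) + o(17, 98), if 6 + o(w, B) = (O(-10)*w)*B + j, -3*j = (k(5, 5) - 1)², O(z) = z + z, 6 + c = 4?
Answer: -213244/3 ≈ -71081.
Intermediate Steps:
c = -2 (c = -6 + 4 = -2)
k(q, Z) = -4 + 2*Z (k(q, Z) = 2*(Z - 2) = 2*(-2 + Z) = -4 + 2*Z)
O(z) = 2*z
j = -25/3 (j = -((-4 + 2*5) - 1)²/3 = -((-4 + 10) - 1)²/3 = -(6 - 1)²/3 = -⅓*5² = -⅓*25 = -25/3 ≈ -8.3333)
o(w, B) = -43/3 - 20*B*w (o(w, B) = -6 + (((2*(-10))*w)*B - 25/3) = -6 + ((-20*w)*B - 25/3) = -6 + (-20*B*w - 25/3) = -6 + (-25/3 - 20*B*w) = -43/3 - 20*B*w)
(-13508 - 24239) + o(17, 98) = (-13508 - 24239) + (-43/3 - 20*98*17) = -37747 + (-43/3 - 33320) = -37747 - 100003/3 = -213244/3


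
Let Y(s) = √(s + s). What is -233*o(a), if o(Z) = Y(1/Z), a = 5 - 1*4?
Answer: -233*√2 ≈ -329.51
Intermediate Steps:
a = 1 (a = 5 - 4 = 1)
Y(s) = √2*√s (Y(s) = √(2*s) = √2*√s)
o(Z) = √2*√(1/Z)
-233*o(a) = -233*√2*√(1/1) = -233*√2*√1 = -233*√2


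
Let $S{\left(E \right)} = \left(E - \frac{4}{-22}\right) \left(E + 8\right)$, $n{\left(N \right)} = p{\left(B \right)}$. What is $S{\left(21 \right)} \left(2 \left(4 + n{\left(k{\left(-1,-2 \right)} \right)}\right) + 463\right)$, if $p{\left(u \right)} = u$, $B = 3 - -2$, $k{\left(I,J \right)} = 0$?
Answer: $\frac{3250117}{11} \approx 2.9547 \cdot 10^{5}$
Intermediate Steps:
$B = 5$ ($B = 3 + 2 = 5$)
$n{\left(N \right)} = 5$
$S{\left(E \right)} = \left(8 + E\right) \left(\frac{2}{11} + E\right)$ ($S{\left(E \right)} = \left(E - - \frac{2}{11}\right) \left(8 + E\right) = \left(E + \frac{2}{11}\right) \left(8 + E\right) = \left(\frac{2}{11} + E\right) \left(8 + E\right) = \left(8 + E\right) \left(\frac{2}{11} + E\right)$)
$S{\left(21 \right)} \left(2 \left(4 + n{\left(k{\left(-1,-2 \right)} \right)}\right) + 463\right) = \left(\frac{16}{11} + 21^{2} + \frac{90}{11} \cdot 21\right) \left(2 \left(4 + 5\right) + 463\right) = \left(\frac{16}{11} + 441 + \frac{1890}{11}\right) \left(2 \cdot 9 + 463\right) = \frac{6757 \left(18 + 463\right)}{11} = \frac{6757}{11} \cdot 481 = \frac{3250117}{11}$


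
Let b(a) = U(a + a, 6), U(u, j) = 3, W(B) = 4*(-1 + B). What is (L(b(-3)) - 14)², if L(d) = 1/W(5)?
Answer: 49729/256 ≈ 194.25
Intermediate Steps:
W(B) = -4 + 4*B
b(a) = 3
L(d) = 1/16 (L(d) = 1/(-4 + 4*5) = 1/(-4 + 20) = 1/16)
(L(b(-3)) - 14)² = (1/16 - 14)² = (-223/16)² = 49729/256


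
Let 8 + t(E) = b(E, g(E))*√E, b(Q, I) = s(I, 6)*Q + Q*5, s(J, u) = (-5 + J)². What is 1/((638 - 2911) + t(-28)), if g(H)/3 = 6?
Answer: I/(-2281*I + 9744*√7) ≈ -3.4054e-6 + 3.8488e-5*I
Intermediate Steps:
g(H) = 18 (g(H) = 3*6 = 18)
b(Q, I) = 5*Q + Q*(-5 + I)² (b(Q, I) = (-5 + I)²*Q + Q*5 = Q*(-5 + I)² + 5*Q = 5*Q + Q*(-5 + I)²)
t(E) = -8 + 174*E^(3/2) (t(E) = -8 + (E*(5 + (-5 + 18)²))*√E = -8 + (E*(5 + 13²))*√E = -8 + (E*(5 + 169))*√E = -8 + (E*174)*√E = -8 + (174*E)*√E = -8 + 174*E^(3/2))
1/((638 - 2911) + t(-28)) = 1/((638 - 2911) + (-8 + 174*(-28)^(3/2))) = 1/(-2273 + (-8 + 174*(-56*I*√7))) = 1/(-2273 + (-8 - 9744*I*√7)) = 1/(-2281 - 9744*I*√7)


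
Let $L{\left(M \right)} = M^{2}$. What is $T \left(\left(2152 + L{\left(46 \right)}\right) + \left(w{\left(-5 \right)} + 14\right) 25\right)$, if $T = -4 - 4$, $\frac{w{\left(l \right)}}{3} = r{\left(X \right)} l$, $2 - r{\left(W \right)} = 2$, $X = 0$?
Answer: $-36944$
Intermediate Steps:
$r{\left(W \right)} = 0$ ($r{\left(W \right)} = 2 - 2 = 0$)
$w{\left(l \right)} = 0$ ($w{\left(l \right)} = 3 \cdot 0 l = 3 \cdot 0 = 0$)
$T = -8$
$T \left(\left(2152 + L{\left(46 \right)}\right) + \left(w{\left(-5 \right)} + 14\right) 25\right) = - 8 \left(\left(2152 + 46^{2}\right) + \left(0 + 14\right) 25\right) = - 8 \left(\left(2152 + 2116\right) + 14 \cdot 25\right) = - 8 \left(4268 + 350\right) = \left(-8\right) 4618 = -36944$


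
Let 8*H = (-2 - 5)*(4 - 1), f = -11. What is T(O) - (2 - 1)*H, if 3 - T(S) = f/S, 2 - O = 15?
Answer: 497/104 ≈ 4.7788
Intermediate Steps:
O = -13 (O = 2 - 1*15 = 2 - 15 = -13)
H = -21/8 (H = ((-2 - 5)*(4 - 1))/8 = (-7*3)/8 = (⅛)*(-21) = -21/8 ≈ -2.6250)
T(S) = 3 + 11/S (T(S) = 3 - (-11)/S = 3 + 11/S)
T(O) - (2 - 1)*H = (3 + 11/(-13)) - (2 - 1)*(-21)/8 = (3 + 11*(-1/13)) - (-21)/8 = (3 - 11/13) - 1*(-21/8) = 28/13 + 21/8 = 497/104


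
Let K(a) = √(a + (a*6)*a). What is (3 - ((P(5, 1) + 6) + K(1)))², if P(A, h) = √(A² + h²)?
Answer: (3 + √7 + √26)² ≈ 115.45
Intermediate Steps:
K(a) = √(a + 6*a²) (K(a) = √(a + (6*a)*a) = √(a + 6*a²))
(3 - ((P(5, 1) + 6) + K(1)))² = (3 - ((√(5² + 1²) + 6) + √(1*(1 + 6*1))))² = (3 - ((√(25 + 1) + 6) + √(1*(1 + 6))))² = (3 - ((√26 + 6) + √(1*7)))² = (3 - ((6 + √26) + √7))² = (3 - (6 + √7 + √26))² = (3 + (-6 - √7 - √26))² = (-3 - √7 - √26)²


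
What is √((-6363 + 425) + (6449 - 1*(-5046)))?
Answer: √5557 ≈ 74.545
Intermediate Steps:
√((-6363 + 425) + (6449 - 1*(-5046))) = √(-5938 + (6449 + 5046)) = √(-5938 + 11495) = √5557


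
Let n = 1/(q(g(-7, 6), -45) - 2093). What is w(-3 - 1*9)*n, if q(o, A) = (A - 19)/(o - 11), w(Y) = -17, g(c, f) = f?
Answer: 85/10401 ≈ 0.0081723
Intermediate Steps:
q(o, A) = (-19 + A)/(-11 + o)
n = -5/10401 (n = 1/((-19 - 45)/(-11 + 6) - 2093) = 1/(-64/(-5) - 2093) = 1/(-⅕*(-64) - 2093) = 1/(64/5 - 2093) = 1/(-10401/5) = -5/10401 ≈ -0.00048072)
w(-3 - 1*9)*n = -17*(-5/10401) = 85/10401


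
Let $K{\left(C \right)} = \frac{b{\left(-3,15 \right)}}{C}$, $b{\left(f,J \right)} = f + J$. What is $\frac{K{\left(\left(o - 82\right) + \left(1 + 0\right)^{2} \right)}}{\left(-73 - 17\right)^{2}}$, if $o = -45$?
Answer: $- \frac{1}{85050} \approx -1.1758 \cdot 10^{-5}$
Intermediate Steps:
$b{\left(f,J \right)} = J + f$
$K{\left(C \right)} = \frac{12}{C}$ ($K{\left(C \right)} = \frac{15 - 3}{C} = \frac{12}{C}$)
$\frac{K{\left(\left(o - 82\right) + \left(1 + 0\right)^{2} \right)}}{\left(-73 - 17\right)^{2}} = \frac{12 \frac{1}{\left(-45 - 82\right) + \left(1 + 0\right)^{2}}}{\left(-73 - 17\right)^{2}} = \frac{12 \frac{1}{-127 + 1^{2}}}{\left(-90\right)^{2}} = \frac{12 \frac{1}{-127 + 1}}{8100} = \frac{12}{-126} \cdot \frac{1}{8100} = 12 \left(- \frac{1}{126}\right) \frac{1}{8100} = \left(- \frac{2}{21}\right) \frac{1}{8100} = - \frac{1}{85050}$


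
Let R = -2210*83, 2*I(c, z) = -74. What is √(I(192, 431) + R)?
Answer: I*√183467 ≈ 428.33*I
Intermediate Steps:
I(c, z) = -37 (I(c, z) = (½)*(-74) = -37)
R = -183430
√(I(192, 431) + R) = √(-37 - 183430) = √(-183467) = I*√183467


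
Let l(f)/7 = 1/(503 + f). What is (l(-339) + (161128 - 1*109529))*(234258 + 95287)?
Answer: 2788689869435/164 ≈ 1.7004e+10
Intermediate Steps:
l(f) = 7/(503 + f)
(l(-339) + (161128 - 1*109529))*(234258 + 95287) = (7/(503 - 339) + (161128 - 1*109529))*(234258 + 95287) = (7/164 + (161128 - 109529))*329545 = (7*(1/164) + 51599)*329545 = (7/164 + 51599)*329545 = (8462243/164)*329545 = 2788689869435/164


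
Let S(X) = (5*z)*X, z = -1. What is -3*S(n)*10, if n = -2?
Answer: -300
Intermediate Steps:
S(X) = -5*X (S(X) = (5*(-1))*X = -5*X)
-3*S(n)*10 = -(-15)*(-2)*10 = -3*10*10 = -30*10 = -300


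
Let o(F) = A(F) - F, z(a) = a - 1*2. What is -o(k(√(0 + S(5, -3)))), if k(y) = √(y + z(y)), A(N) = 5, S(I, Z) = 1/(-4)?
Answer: -5 + √(-2 + I) ≈ -4.6564 + 1.4553*I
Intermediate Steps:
S(I, Z) = -¼
z(a) = -2 + a (z(a) = a - 2 = -2 + a)
k(y) = √(-2 + 2*y) (k(y) = √(y + (-2 + y)) = √(-2 + 2*y))
o(F) = 5 - F
-o(k(√(0 + S(5, -3)))) = -(5 - √(-2 + 2*√(0 - ¼))) = -(5 - √(-2 + 2*√(-¼))) = -(5 - √(-2 + 2*(I/2))) = -(5 - √(-2 + I)) = -5 + √(-2 + I)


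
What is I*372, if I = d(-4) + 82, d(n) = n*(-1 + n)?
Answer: 37944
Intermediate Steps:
I = 102 (I = -4*(-1 - 4) + 82 = -4*(-5) + 82 = 20 + 82 = 102)
I*372 = 102*372 = 37944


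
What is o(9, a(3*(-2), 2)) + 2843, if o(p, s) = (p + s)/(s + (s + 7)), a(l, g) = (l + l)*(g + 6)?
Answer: 526042/185 ≈ 2843.5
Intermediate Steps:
a(l, g) = 2*l*(6 + g) (a(l, g) = (2*l)*(6 + g) = 2*l*(6 + g))
o(p, s) = (p + s)/(7 + 2*s) (o(p, s) = (p + s)/(s + (7 + s)) = (p + s)/(7 + 2*s))
o(9, a(3*(-2), 2)) + 2843 = (9 + 2*(3*(-2))*(6 + 2))/(7 + 2*(2*(3*(-2))*(6 + 2))) + 2843 = (9 + 2*(-6)*8)/(7 + 2*(2*(-6)*8)) + 2843 = (9 - 96)/(7 + 2*(-96)) + 2843 = -87/(7 - 192) + 2843 = -87/(-185) + 2843 = -1/185*(-87) + 2843 = 87/185 + 2843 = 526042/185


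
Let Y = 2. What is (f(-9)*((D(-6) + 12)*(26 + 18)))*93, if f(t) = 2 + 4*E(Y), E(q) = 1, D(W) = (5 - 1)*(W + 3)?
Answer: 0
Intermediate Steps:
D(W) = 12 + 4*W (D(W) = 4*(3 + W) = 12 + 4*W)
f(t) = 6 (f(t) = 2 + 4*1 = 2 + 4 = 6)
(f(-9)*((D(-6) + 12)*(26 + 18)))*93 = (6*(((12 + 4*(-6)) + 12)*(26 + 18)))*93 = (6*(((12 - 24) + 12)*44))*93 = (6*((-12 + 12)*44))*93 = (6*(0*44))*93 = (6*0)*93 = 0*93 = 0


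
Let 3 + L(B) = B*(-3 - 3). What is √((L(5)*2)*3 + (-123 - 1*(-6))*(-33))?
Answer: 3*√407 ≈ 60.523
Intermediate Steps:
L(B) = -3 - 6*B (L(B) = -3 + B*(-3 - 3) = -3 + B*(-6) = -3 - 6*B)
√((L(5)*2)*3 + (-123 - 1*(-6))*(-33)) = √(((-3 - 6*5)*2)*3 + (-123 - 1*(-6))*(-33)) = √(((-3 - 30)*2)*3 + (-123 + 6)*(-33)) = √(-33*2*3 - 117*(-33)) = √(-66*3 + 3861) = √(-198 + 3861) = √3663 = 3*√407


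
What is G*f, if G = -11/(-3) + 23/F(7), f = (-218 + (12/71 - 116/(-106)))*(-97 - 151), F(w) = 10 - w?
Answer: 2292323520/3763 ≈ 6.0917e+5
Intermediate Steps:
f = 202263840/3763 (f = (-218 + (12*(1/71) - 116*(-1/106)))*(-248) = (-218 + (12/71 + 58/53))*(-248) = (-218 + 4754/3763)*(-248) = -815580/3763*(-248) = 202263840/3763 ≈ 53751.)
G = 34/3 (G = -11/(-3) + 23/(10 - 1*7) = -11*(-⅓) + 23/(10 - 7) = 11/3 + 23/3 = 34/3 ≈ 11.333)
G*f = (34/3)*(202263840/3763) = 2292323520/3763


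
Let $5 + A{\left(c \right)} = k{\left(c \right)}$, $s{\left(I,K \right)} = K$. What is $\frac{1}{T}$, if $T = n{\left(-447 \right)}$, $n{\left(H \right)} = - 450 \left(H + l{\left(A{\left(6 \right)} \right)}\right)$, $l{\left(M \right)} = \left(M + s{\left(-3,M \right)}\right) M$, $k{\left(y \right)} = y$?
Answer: $\frac{1}{200250} \approx 4.9938 \cdot 10^{-6}$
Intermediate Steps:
$A{\left(c \right)} = -5 + c$
$l{\left(M \right)} = 2 M^{2}$ ($l{\left(M \right)} = \left(M + M\right) M = 2 M M = 2 M^{2}$)
$n{\left(H \right)} = -900 - 450 H$ ($n{\left(H \right)} = - 450 \left(H + 2 \left(-5 + 6\right)^{2}\right) = - 450 \left(H + 2 \cdot 1^{2}\right) = - 450 \left(H + 2 \cdot 1\right) = - 450 \left(H + 2\right) = - 450 \left(2 + H\right) = -900 - 450 H$)
$T = 200250$ ($T = -900 - -201150 = -900 + 201150 = 200250$)
$\frac{1}{T} = \frac{1}{200250}$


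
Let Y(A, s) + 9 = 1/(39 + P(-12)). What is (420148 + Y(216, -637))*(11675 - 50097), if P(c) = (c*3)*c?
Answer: -7603155528340/471 ≈ -1.6143e+10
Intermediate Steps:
P(c) = 3*c² (P(c) = (3*c)*c = 3*c²)
Y(A, s) = -4238/471 (Y(A, s) = -9 + 1/(39 + 3*(-12)²) = -9 + 1/(39 + 3*144) = -9 + 1/(39 + 432) = -9 + 1/471 = -4238/471)
(420148 + Y(216, -637))*(11675 - 50097) = (420148 - 4238/471)*(11675 - 50097) = (197885470/471)*(-38422) = -7603155528340/471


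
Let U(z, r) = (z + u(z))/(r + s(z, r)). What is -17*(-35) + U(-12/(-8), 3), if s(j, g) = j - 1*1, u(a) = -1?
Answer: 4166/7 ≈ 595.14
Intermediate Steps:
s(j, g) = -1 + j (s(j, g) = j - 1 = -1 + j)
U(z, r) = (-1 + z)/(-1 + r + z) (U(z, r) = (z - 1)/(r + (-1 + z)) = (-1 + z)/(-1 + r + z))
-17*(-35) + U(-12/(-8), 3) = -17*(-35) + (-1 - 12/(-8))/(-1 + 3 - 12/(-8)) = 595 + (-1 - 12*(-1/8))/(-1 + 3 - 12*(-1/8)) = 595 + (-1 + 3/2)/(-1 + 3 + 3/2) = 595 + (1/2)/(7/2) = 595 + (2/7)*(1/2) = 595 + 1/7 = 4166/7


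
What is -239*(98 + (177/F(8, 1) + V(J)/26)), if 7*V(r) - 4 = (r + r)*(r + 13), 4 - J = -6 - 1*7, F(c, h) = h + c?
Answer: -8044501/273 ≈ -29467.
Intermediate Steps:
F(c, h) = c + h
J = 17 (J = 4 - (-6 - 1*7) = 4 - (-6 - 7) = 4 - 1*(-13) = 4 + 13 = 17)
V(r) = 4/7 + 2*r*(13 + r)/7 (V(r) = 4/7 + ((r + r)*(r + 13))/7 = 4/7 + ((2*r)*(13 + r))/7 = 4/7 + (2*r*(13 + r))/7 = 4/7 + 2*r*(13 + r)/7)
-239*(98 + (177/F(8, 1) + V(J)/26)) = -239*(98 + (177/(8 + 1) + (4/7 + (2/7)*17**2 + (26/7)*17)/26)) = -239*(98 + (177/9 + (4/7 + (2/7)*289 + 442/7)*(1/26))) = -239*(98 + (177*(1/9) + (4/7 + 578/7 + 442/7)*(1/26))) = -239*(98 + (59/3 + (1024/7)*(1/26))) = -239*(98 + (59/3 + 512/91)) = -239*(98 + 6905/273) = -239*33659/273 = -8044501/273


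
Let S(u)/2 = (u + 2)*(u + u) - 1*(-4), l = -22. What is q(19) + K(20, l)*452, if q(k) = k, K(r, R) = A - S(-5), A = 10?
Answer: -26197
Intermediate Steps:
S(u) = 8 + 4*u*(2 + u) (S(u) = 2*((u + 2)*(u + u) - 1*(-4)) = 2*((2 + u)*(2*u) + 4) = 2*(2*u*(2 + u) + 4) = 2*(4 + 2*u*(2 + u)) = 8 + 4*u*(2 + u))
K(r, R) = -58 (K(r, R) = 10 - (8 + 4*(-5)² + 8*(-5)) = 10 - (8 + 4*25 - 40) = 10 - (8 + 100 - 40) = 10 - 1*68 = 10 - 68 = -58)
q(19) + K(20, l)*452 = 19 - 58*452 = 19 - 26216 = -26197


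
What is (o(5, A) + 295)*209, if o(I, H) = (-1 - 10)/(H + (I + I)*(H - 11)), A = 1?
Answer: 555104/9 ≈ 61678.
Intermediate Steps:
o(I, H) = -11/(H + 2*I*(-11 + H)) (o(I, H) = -11/(H + (2*I)*(-11 + H)) = -11/(H + 2*I*(-11 + H)))
(o(5, A) + 295)*209 = (-11/(1 - 22*5 + 2*1*5) + 295)*209 = (-11/(1 - 110 + 10) + 295)*209 = (-11/(-99) + 295)*209 = (-11*(-1/99) + 295)*209 = (1/9 + 295)*209 = (2656/9)*209 = 555104/9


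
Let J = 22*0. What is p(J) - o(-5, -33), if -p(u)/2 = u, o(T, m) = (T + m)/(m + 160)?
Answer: 38/127 ≈ 0.29921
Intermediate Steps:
J = 0
o(T, m) = (T + m)/(160 + m)
p(u) = -2*u
p(J) - o(-5, -33) = -2*0 - (-5 - 33)/(160 - 33) = 0 - (-38)/127 = 0 - 1*(-38/127) = 0 + 38/127 = 38/127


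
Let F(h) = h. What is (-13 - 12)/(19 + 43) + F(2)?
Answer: 99/62 ≈ 1.5968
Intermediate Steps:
(-13 - 12)/(19 + 43) + F(2) = (-13 - 12)/(19 + 43) + 2 = -25/62 + 2 = 99/62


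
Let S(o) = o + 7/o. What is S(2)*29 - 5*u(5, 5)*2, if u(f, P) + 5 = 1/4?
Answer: 207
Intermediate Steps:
u(f, P) = -19/4 (u(f, P) = -5 + 1/4 = -5 + ¼ = -19/4)
S(2)*29 - 5*u(5, 5)*2 = (2 + 7/2)*29 - 5*(-19/4)*2 = (2 + 7*(½))*29 + (95/4)*2 = (2 + 7/2)*29 + 95/2 = (11/2)*29 + 95/2 = 319/2 + 95/2 = 207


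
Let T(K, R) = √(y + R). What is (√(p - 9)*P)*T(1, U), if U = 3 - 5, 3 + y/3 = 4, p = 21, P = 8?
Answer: 16*√3 ≈ 27.713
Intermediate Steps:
y = 3 (y = -9 + 3*4 = -9 + 12 = 3)
U = -2
T(K, R) = √(3 + R)
(√(p - 9)*P)*T(1, U) = (√(21 - 9)*8)*√(3 - 2) = (√12*8)*√1 = ((2*√3)*8)*1 = (16*√3)*1 = 16*√3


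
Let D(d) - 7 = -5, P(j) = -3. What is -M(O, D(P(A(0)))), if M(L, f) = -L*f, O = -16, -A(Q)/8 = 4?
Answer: -32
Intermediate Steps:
A(Q) = -32 (A(Q) = -8*4 = -32)
D(d) = 2 (D(d) = 7 - 5 = 2)
M(L, f) = -L*f
-M(O, D(P(A(0)))) = -(-1)*(-16)*2 = -1*32 = -32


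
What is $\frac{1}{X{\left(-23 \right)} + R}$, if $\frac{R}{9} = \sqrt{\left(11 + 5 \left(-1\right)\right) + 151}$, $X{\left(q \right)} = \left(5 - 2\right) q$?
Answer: $\frac{23}{2652} + \frac{\sqrt{157}}{884} \approx 0.022847$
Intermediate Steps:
$X{\left(q \right)} = 3 q$
$R = 9 \sqrt{157}$ ($R = 9 \sqrt{\left(11 + 5 \left(-1\right)\right) + 151} = 9 \sqrt{\left(11 - 5\right) + 151} = 9 \sqrt{6 + 151} = 9 \sqrt{157} \approx 112.77$)
$\frac{1}{X{\left(-23 \right)} + R} = \frac{1}{3 \left(-23\right) + 9 \sqrt{157}} = \frac{1}{-69 + 9 \sqrt{157}}$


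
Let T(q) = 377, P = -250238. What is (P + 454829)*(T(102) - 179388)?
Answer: -36624039501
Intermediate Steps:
(P + 454829)*(T(102) - 179388) = (-250238 + 454829)*(377 - 179388) = 204591*(-179011) = -36624039501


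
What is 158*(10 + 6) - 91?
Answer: 2437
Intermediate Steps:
158*(10 + 6) - 91 = 158*16 - 91 = 2528 - 91 = 2437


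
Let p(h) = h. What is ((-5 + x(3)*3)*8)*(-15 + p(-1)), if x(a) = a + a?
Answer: -1664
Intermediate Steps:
x(a) = 2*a
((-5 + x(3)*3)*8)*(-15 + p(-1)) = ((-5 + (2*3)*3)*8)*(-15 - 1) = ((-5 + 6*3)*8)*(-16) = ((-5 + 18)*8)*(-16) = (13*8)*(-16) = 104*(-16) = -1664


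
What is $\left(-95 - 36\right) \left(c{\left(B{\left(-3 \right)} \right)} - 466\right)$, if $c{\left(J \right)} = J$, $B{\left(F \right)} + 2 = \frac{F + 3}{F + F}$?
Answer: $61308$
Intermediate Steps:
$B{\left(F \right)} = -2 + \frac{3 + F}{2 F}$ ($B{\left(F \right)} = -2 + \frac{F + 3}{F + F} = -2 + \frac{3 + F}{2 F}$)
$\left(-95 - 36\right) \left(c{\left(B{\left(-3 \right)} \right)} - 466\right) = \left(-95 - 36\right) \left(\frac{3 \left(1 - -3\right)}{2 \left(-3\right)} - 466\right) = - 131 \left(\frac{3}{2} \left(- \frac{1}{3}\right) \left(1 + 3\right) - 466\right) = - 131 \left(\frac{3}{2} \left(- \frac{1}{3}\right) 4 - 466\right) = - 131 \left(-2 - 466\right) = \left(-131\right) \left(-468\right) = 61308$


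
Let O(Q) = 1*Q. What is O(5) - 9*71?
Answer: -634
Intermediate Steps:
O(Q) = Q
O(5) - 9*71 = 5 - 9*71 = 5 - 639 = -634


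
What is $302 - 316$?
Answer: $-14$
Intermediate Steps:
$302 - 316 = -14$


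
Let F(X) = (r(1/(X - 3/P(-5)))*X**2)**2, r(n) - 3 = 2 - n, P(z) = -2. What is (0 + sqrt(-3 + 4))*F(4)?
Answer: 719104/121 ≈ 5943.0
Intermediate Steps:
r(n) = 5 - n (r(n) = 3 + (2 - n) = 5 - n)
F(X) = X**4*(5 - 1/(3/2 + X))**2 (F(X) = ((5 - 1/(X - 3/(-2)))*X**2)**2 = ((5 - 1/(X - 3*(-1/2)))*X**2)**2 = ((5 - 1/(X + 3/2))*X**2)**2 = ((5 - 1/(3/2 + X))*X**2)**2 = (X**2*(5 - 1/(3/2 + X)))**2 = X**4*(5 - 1/(3/2 + X))**2)
(0 + sqrt(-3 + 4))*F(4) = (0 + sqrt(-3 + 4))*(4**4*(13 + 10*4)**2/(3 + 2*4)**2) = (0 + sqrt(1))*(256*(13 + 40)**2/(3 + 8)**2) = (0 + 1)*(256*53**2/11**2) = 1*(256*(1/121)*2809) = 1*(719104/121) = 719104/121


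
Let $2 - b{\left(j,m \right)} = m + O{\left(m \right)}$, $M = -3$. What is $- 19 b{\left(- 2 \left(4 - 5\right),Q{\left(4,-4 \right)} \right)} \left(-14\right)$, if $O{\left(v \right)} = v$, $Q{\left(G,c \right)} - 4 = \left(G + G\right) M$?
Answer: $11172$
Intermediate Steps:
$Q{\left(G,c \right)} = 4 - 6 G$ ($Q{\left(G,c \right)} = 4 + \left(G + G\right) \left(-3\right) = 4 + 2 G \left(-3\right) = 4 - 6 G$)
$b{\left(j,m \right)} = 2 - 2 m$ ($b{\left(j,m \right)} = 2 - \left(m + m\right) = 2 - 2 m$)
$- 19 b{\left(- 2 \left(4 - 5\right),Q{\left(4,-4 \right)} \right)} \left(-14\right) = - 19 \left(2 - 2 \left(4 - 24\right)\right) \left(-14\right) = - 19 \left(2 - -40\right) \left(-14\right) = - 19 \left(2 + 40\right) \left(-14\right) = \left(-19\right) 42 \left(-14\right) = \left(-798\right) \left(-14\right) = 11172$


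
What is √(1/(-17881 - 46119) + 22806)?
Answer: √14595839990/800 ≈ 151.02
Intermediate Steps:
√(1/(-17881 - 46119) + 22806) = √(1/(-64000) + 22806) = √(-1/64000 + 22806) = √(1459583999/64000) = √14595839990/800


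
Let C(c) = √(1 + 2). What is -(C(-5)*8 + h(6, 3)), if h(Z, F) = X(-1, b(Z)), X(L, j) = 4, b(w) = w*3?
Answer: -4 - 8*√3 ≈ -17.856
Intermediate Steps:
b(w) = 3*w
h(Z, F) = 4
C(c) = √3
-(C(-5)*8 + h(6, 3)) = -(√3*8 + 4) = -(8*√3 + 4) = -(4 + 8*√3) = -4 - 8*√3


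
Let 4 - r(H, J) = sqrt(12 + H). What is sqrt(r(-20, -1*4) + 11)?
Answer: sqrt(15 - 2*I*sqrt(2)) ≈ 3.89 - 0.36355*I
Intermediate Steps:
r(H, J) = 4 - sqrt(12 + H)
sqrt(r(-20, -1*4) + 11) = sqrt((4 - sqrt(12 - 20)) + 11) = sqrt((4 - sqrt(-8)) + 11) = sqrt((4 - 2*I*sqrt(2)) + 11) = sqrt(15 - 2*I*sqrt(2))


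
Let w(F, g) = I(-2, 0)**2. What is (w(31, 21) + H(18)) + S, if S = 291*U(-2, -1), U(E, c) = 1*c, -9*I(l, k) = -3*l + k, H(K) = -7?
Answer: -2678/9 ≈ -297.56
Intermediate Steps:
I(l, k) = -k/9 + l/3 (I(l, k) = -(-3*l + k)/9 = -(k - 3*l)/9 = -k/9 + l/3)
U(E, c) = c
w(F, g) = 4/9 (w(F, g) = (-1/9*0 + (1/3)*(-2))**2 = (0 - 2/3)**2 = (-2/3)**2 = 4/9)
S = -291 (S = 291*(-1) = -291)
(w(31, 21) + H(18)) + S = (4/9 - 7) - 291 = -59/9 - 291 = -2678/9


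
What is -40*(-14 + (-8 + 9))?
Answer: 520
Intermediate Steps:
-40*(-14 + (-8 + 9)) = -40*(-14 + 1) = -40*(-13) = 520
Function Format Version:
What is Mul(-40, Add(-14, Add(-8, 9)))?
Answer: 520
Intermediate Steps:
Mul(-40, Add(-14, Add(-8, 9))) = Mul(-40, Add(-14, 1)) = Mul(-40, -13) = 520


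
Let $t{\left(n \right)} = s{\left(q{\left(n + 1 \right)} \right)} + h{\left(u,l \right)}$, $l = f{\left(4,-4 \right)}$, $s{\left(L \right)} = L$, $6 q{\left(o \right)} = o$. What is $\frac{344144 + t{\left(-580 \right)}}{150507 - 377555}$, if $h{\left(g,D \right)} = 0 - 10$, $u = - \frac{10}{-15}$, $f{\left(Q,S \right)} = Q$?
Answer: $- \frac{688075}{454096} \approx -1.5153$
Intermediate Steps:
$q{\left(o \right)} = \frac{o}{6}$
$l = 4$
$u = \frac{2}{3}$ ($u = \left(-10\right) \left(- \frac{1}{15}\right) = \frac{2}{3} \approx 0.66667$)
$h{\left(g,D \right)} = -10$ ($h{\left(g,D \right)} = 0 - 10 = -10$)
$t{\left(n \right)} = - \frac{59}{6} + \frac{n}{6}$ ($t{\left(n \right)} = \frac{n + 1}{6} - 10 = \frac{1 + n}{6} - 10 = \left(\frac{1}{6} + \frac{n}{6}\right) - 10 = - \frac{59}{6} + \frac{n}{6}$)
$\frac{344144 + t{\left(-580 \right)}}{150507 - 377555} = \frac{344144 + \left(- \frac{59}{6} + \frac{1}{6} \left(-580\right)\right)}{150507 - 377555} = \frac{344144 - \frac{213}{2}}{-227048} = \left(344144 - \frac{213}{2}\right) \left(- \frac{1}{227048}\right) = \frac{688075}{2} \left(- \frac{1}{227048}\right) = - \frac{688075}{454096}$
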